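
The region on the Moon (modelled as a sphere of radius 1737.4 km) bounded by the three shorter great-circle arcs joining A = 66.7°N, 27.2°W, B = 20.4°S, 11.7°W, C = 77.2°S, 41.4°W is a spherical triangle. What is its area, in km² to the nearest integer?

Side lengths (central angles): a = 1.0236, b = 2.5161, c = 1.5337 rad; semiperimeter s = 2.5367.
By l'Huilier's theorem, tan(E/4) = √[tan(s/2) tan((s−a)/2) tan((s−b)/2) tan((s−c)/2)], giving spherical excess E = 0.5199 rad.
Area = E·R² = 0.5199 × (1737.4)² ≈ 1569306 km².

1569306 km²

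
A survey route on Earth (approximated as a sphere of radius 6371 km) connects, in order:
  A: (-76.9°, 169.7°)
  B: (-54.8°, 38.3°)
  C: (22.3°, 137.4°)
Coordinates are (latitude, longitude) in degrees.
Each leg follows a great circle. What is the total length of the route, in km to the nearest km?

17573 km

Leg A→B: central angle 0.7820 rad, distance 4982.4 km.
Leg B→C: central angle 1.9762 rad, distance 12590.6 km.
Total: 4982.4 + 12590.6 ≈ 17573 km.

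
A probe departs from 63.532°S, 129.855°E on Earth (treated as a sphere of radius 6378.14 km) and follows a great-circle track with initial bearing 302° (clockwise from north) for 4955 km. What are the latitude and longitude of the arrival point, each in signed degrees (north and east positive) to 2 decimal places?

Angular distance δ = d/R = 4955/6378.14 = 0.77687 rad; initial bearing θ = 5.2709 rad.
sin φ₂ = sin φ₁ cos δ + cos φ₁ sin δ cos θ = (-0.8952)(0.7131) + (0.4457)(0.7011)(0.5299) = -0.4728, so φ₂ = -28.22°.
Δλ = atan2(sin θ sin δ cos φ₁, cos δ − sin φ₁ sin φ₂) = atan2(-0.2650, 0.2899) = -42.431°.
λ₂ = 129.855° − 42.431° = 87.42°.

-28.22°, 87.42°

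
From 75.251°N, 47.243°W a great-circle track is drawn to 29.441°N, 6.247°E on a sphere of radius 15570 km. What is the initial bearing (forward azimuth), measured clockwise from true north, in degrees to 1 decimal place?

118.2°

Δλ = 53.490° = 0.9336 rad.
y = sin Δλ · cos φ₂ = (0.8038)(0.8709) = 0.7000
x = cos φ₁ sin φ₂ − sin φ₁ cos φ₂ cos Δλ = (0.2546)(0.4915) − (0.9671)(0.8709)(0.5950) = -0.3759
θ = atan2(y, x) = 118.24°, so the bearing is 118.2°.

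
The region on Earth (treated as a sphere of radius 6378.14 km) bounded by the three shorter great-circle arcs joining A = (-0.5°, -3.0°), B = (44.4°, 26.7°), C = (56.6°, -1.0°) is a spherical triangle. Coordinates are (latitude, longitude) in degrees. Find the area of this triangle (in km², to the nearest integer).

7449169 km²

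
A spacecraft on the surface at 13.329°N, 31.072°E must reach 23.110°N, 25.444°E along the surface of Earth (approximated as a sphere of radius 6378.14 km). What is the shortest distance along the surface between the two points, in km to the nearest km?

1240 km

With latitudes φ₁ = 13.329°, φ₂ = 23.110° and longitude difference Δλ = -5.628°:
cos c = sin φ₁ sin φ₂ + cos φ₁ cos φ₂ cos Δλ = (0.2305)(0.3925) + (0.9731)(0.9198)(0.9952) = 0.98115,
so c = arccos(0.98115) = 0.19447 rad.
Distance = R·c = 6378.14 × 0.1945 ≈ 1240 km.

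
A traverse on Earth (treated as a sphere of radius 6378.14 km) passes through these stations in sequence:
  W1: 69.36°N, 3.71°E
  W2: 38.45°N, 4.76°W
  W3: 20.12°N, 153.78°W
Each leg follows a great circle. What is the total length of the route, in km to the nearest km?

16237 km

Leg W1→W2: central angle 0.5453 rad, distance 3478.1 km.
Leg W2→W3: central angle 2.0004 rad, distance 12759.1 km.
Total: 3478.1 + 12759.1 ≈ 16237 km.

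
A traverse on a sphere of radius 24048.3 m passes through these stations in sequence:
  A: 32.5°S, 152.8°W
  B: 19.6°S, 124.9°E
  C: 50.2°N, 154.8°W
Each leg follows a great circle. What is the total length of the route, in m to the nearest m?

72327 m

Leg A→B: central angle 1.2800 rad, distance 30782.4 m.
Leg B→C: central angle 1.7276 rad, distance 41544.8 m.
Total: 30782.4 + 41544.8 ≈ 72327 m.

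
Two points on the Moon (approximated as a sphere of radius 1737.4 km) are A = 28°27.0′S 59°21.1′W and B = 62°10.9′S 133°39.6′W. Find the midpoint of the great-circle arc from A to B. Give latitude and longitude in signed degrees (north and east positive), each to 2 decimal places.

The central angle between A and B is δ = 1.0095 rad.
With f = 0.5, the slerp weights are sin((1−f)δ)/sin δ = 0.5712 and sin(fδ)/sin δ = 0.5712.
Weighted sum of the unit vectors: (0.5712)·(0.4482,-0.7564,-0.4764) + (0.5712)·(-0.3222,-0.3376,-0.8844) = (0.0720, -0.6249, -0.7773).
Converting back: φ = atan2(z, √(x²+y²)) = -51.02°, λ = atan2(y, x) = -83.43°.

-51.02°, -83.43°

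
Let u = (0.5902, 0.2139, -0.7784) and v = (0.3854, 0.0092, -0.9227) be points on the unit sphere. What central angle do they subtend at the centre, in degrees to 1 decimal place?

18.6°

u·v = 0.9477; |u| = 1.0000, |v| = 1.0000.
cos θ = (u·v)/(|u||v|) = 0.9477, so θ = 18.6°.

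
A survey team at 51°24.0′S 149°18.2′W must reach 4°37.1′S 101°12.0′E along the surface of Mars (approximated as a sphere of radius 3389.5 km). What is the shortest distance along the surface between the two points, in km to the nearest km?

With latitudes φ₁ = -51.400°, φ₂ = -4.618° and longitude difference Δλ = -109.497°:
Haversine: a = sin²(Δφ/2) + cos φ₁ cos φ₂ sin²(Δλ/2) = 0.1576 + (0.6239)(0.9968)(0.6669) = 0.57231.
Central angle c = 2·arcsin(√a) = 1.71592 rad.
Distance = R·c = 3389.5 × 1.7159 ≈ 5816 km.

5816 km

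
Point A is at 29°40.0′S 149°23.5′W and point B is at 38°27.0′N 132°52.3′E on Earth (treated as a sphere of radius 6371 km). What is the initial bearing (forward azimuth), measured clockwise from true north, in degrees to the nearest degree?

309°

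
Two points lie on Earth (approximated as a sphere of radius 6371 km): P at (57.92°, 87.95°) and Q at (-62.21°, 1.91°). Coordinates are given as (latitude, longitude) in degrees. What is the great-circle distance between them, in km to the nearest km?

15244 km

In radians: φ₁ = 1.0109, φ₂ = -1.0858, Δλ = -86.040° = -1.5017 rad.
Haversine: a = sin²(Δφ/2) + cos φ₁ cos φ₂ sin²(Δλ/2) = 0.7510 + (0.5311)(0.4662)(0.4655) = 0.86624.
Central angle c = 2·arcsin(√a) = 2.39275 rad.
Distance = R·c = 6371 × 2.3928 ≈ 15244 km.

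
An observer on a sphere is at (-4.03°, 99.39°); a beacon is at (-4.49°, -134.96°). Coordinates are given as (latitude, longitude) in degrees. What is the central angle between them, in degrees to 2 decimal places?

With latitudes φ₁ = -4.030°, φ₂ = -4.490° and longitude difference Δλ = 125.650°:
cos c = sin φ₁ sin φ₂ + cos φ₁ cos φ₂ cos Δλ = (-0.0703)(-0.0783) + (0.9975)(0.9969)(-0.5828) = -0.57411,
so c = arccos(-0.57411) = 2.18231 rad.
So the angular separation is 125.04°.

125.04°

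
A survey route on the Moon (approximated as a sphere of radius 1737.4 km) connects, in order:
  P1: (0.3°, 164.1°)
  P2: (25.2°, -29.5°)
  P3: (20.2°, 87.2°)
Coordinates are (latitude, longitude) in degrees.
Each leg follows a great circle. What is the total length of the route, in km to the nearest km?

7729 km

Leg P1→P2: central angle 2.6408 rad, distance 4588.2 km.
Leg P2→P3: central angle 1.8075 rad, distance 3140.4 km.
Total: 4588.2 + 3140.4 ≈ 7729 km.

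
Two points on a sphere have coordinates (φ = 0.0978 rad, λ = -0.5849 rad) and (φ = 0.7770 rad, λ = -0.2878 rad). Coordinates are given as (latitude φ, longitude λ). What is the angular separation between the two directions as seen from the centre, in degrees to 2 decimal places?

41.67°

With latitudes φ₁ = 5.604°, φ₂ = 44.519° and longitude difference Δλ = 17.023°:
cos c = sin φ₁ sin φ₂ + cos φ₁ cos φ₂ cos Δλ = (0.0976)(0.7011) + (0.9952)(0.7130)(0.9562) = 0.74699,
so c = arccos(0.74699) = 0.72728 rad.
So the angular separation is 41.67°.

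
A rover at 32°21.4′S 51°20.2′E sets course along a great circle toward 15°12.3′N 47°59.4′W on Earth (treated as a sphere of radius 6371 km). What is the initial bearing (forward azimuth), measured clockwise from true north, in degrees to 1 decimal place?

278.2°

With φ₁ = -0.5647, φ₂ = 0.2654, Δλ = -1.7336 rad, the forward-azimuth formula gives
θ = atan2( sin Δλ cos φ₂ , cos φ₁ sin φ₂ − sin φ₁ cos φ₂ cos Δλ ) = atan2(-0.9522, 0.1379) = -81.76°.
Adding 360° brings this into [0°, 360°): 278.2°.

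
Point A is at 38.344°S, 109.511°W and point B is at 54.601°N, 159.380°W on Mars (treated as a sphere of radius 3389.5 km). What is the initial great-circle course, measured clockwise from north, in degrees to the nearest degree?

Δλ = -49.869° = -0.8704 rad.
y = sin Δλ · cos φ₂ = (-0.7646)(0.5793) = -0.4429
x = cos φ₁ sin φ₂ − sin φ₁ cos φ₂ cos Δλ = (0.7843)(0.8151) − (-0.6204)(0.5793)(0.6445) = 0.8709
θ = atan2(y, x) = -26.95°; adding 360° gives 333°.

333°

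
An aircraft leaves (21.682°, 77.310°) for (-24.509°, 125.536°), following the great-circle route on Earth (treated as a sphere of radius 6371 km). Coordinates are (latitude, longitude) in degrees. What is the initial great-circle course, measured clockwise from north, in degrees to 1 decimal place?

131.9°

Δλ = 48.226° = 0.8417 rad.
y = sin Δλ · cos φ₂ = (0.7458)(0.9099) = 0.6786
x = cos φ₁ sin φ₂ − sin φ₁ cos φ₂ cos Δλ = (0.9292)(-0.4148) − (0.3695)(0.9099)(0.6662) = -0.6094
θ = atan2(y, x) = 131.93°, so the bearing is 131.9°.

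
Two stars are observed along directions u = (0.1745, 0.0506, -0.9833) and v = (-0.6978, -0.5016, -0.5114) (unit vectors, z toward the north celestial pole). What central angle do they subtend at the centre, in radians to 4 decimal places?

1.2071 rad

u·v = 0.3557; |u| = 0.9999, |v| = 1.0000.
cos θ = (u·v)/(|u||v|) = 0.3557, so θ = 1.2071 rad.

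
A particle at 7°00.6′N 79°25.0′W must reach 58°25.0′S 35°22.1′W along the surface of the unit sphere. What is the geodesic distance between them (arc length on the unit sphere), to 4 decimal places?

In radians: φ₁ = 0.1223, φ₂ = -1.0196, Δλ = 44.048° = 0.7688 rad.
cos c = sin φ₁ sin φ₂ + cos φ₁ cos φ₂ cos Δλ = (0.1220)(-0.8519) + (0.9925)(0.5237)(0.7188) = 0.26966,
so c = arccos(0.26966) = 1.29776 rad.
On the unit sphere the arc length equals the central angle: 1.2978.

1.2978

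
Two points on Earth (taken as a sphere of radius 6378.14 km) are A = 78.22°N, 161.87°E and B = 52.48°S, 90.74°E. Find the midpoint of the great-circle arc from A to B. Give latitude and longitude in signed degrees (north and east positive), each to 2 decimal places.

Central angle δ = 2.3983 rad. Interpolating on the sphere with fraction f = 0.5:
P = [sin((1−f)δ)·A + sin(fδ)·B] / sin δ = 1.3768·A + 1.3768·B in Cartesian coordinates,
giving P = (-0.2780, 0.9259, 0.2558), i.e. latitude 14.82°, longitude 106.71°.

14.82°, 106.71°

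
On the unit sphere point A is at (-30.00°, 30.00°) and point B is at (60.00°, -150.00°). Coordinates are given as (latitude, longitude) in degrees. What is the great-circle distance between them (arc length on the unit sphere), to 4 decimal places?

With latitudes φ₁ = -30.000°, φ₂ = 60.000° and longitude difference Δλ = -180.000°:
cos c = sin φ₁ sin φ₂ + cos φ₁ cos φ₂ cos Δλ = (-0.5000)(0.8660) + (0.8660)(0.5000)(-1.0000) = -0.86603,
so c = arccos(-0.86603) = 2.61799 rad.
On the unit sphere the arc length equals the central angle: 2.6180.

2.6180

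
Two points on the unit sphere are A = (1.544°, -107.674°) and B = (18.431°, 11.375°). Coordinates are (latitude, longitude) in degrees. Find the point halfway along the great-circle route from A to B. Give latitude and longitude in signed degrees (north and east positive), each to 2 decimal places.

19.13°, -50.69°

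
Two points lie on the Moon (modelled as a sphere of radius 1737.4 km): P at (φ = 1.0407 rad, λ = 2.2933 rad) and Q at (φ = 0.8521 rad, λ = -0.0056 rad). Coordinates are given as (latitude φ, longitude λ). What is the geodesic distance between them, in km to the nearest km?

1961 km

With latitudes φ₁ = 59.628°, φ₂ = 48.822° and longitude difference Δλ = -131.717°:
Haversine: a = sin²(Δφ/2) + cos φ₁ cos φ₂ sin²(Δλ/2) = 0.0089 + (0.5056)(0.6584)(0.8327) = 0.28608.
Central angle c = 2·arcsin(√a) = 1.12870 rad.
Distance = R·c = 1737.4 × 1.1287 ≈ 1961 km.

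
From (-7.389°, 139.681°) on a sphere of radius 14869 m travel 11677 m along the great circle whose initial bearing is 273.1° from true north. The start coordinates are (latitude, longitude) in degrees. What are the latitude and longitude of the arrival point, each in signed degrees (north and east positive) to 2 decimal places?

Angular distance δ = d/R = 11677/14869 = 0.78533 rad; initial bearing θ = 4.7665 rad.
sin φ₂ = sin φ₁ cos δ + cos φ₁ sin δ cos θ = (-0.1286)(0.7072) + (0.9917)(0.7071)(0.0541) = -0.0530, so φ₂ = -3.04°.
Δλ = atan2(sin θ sin δ cos φ₁, cos δ − sin φ₁ sin φ₂) = atan2(-0.7002, 0.7003) = -44.993°.
λ₂ = 139.681° − 44.993° = 94.69°.

-3.04°, 94.69°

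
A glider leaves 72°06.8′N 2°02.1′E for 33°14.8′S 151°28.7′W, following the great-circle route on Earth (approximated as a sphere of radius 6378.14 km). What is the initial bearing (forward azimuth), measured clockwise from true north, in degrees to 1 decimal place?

Δλ = -153.513° = -2.6793 rad.
y = sin Δλ · cos φ₂ = (-0.4460)(0.8363) = -0.3730
x = cos φ₁ sin φ₂ − sin φ₁ cos φ₂ cos Δλ = (0.3071)(-0.5482) − (0.9517)(0.8363)(-0.8950) = 0.5440
θ = atan2(y, x) = -34.44°; adding 360° gives 325.6°.

325.6°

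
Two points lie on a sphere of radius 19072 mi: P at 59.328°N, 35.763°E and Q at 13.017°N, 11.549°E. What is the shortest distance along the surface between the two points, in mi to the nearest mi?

16538 mi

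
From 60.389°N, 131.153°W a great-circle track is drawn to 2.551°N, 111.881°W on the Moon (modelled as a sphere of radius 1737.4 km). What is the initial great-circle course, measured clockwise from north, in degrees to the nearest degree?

158°

Δλ = 19.272° = 0.3364 rad.
y = sin Δλ · cos φ₂ = (0.3301)(0.9990) = 0.3297
x = cos φ₁ sin φ₂ − sin φ₁ cos φ₂ cos Δλ = (0.4941)(0.0445) − (0.8694)(0.9990)(0.9440) = -0.7979
θ = atan2(y, x) = 157.55°, so the bearing is 158°.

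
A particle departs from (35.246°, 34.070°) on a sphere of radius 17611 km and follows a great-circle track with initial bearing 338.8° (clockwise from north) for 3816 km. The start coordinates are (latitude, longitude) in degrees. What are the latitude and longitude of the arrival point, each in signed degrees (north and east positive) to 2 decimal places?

Angular distance δ = d/R = 3816/17611 = 0.21668 rad; initial bearing θ = 5.9132 rad.
sin φ₂ = sin φ₁ cos δ + cos φ₁ sin δ cos θ = (0.5771)(0.9766) + (0.8167)(0.2150)(0.9323) = 0.7273, so φ₂ = 46.66°.
Δλ = atan2(sin θ sin δ cos φ₁, cos δ − sin φ₁ sin φ₂) = atan2(-0.0635, 0.5569) = -6.504°.
λ₂ = 34.070° − 6.504° = 27.57°.

46.66°, 27.57°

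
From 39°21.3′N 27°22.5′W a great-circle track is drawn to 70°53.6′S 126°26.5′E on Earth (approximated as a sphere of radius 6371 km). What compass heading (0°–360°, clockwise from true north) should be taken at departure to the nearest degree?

165°

Δλ = 153.817° = 2.6846 rad.
y = sin Δλ · cos φ₂ = (0.4412)(0.3273) = 0.1444
x = cos φ₁ sin φ₂ − sin φ₁ cos φ₂ cos Δλ = (0.7732)(-0.9449) − (0.6341)(0.3273)(-0.8974) = -0.5444
θ = atan2(y, x) = 165.14°, so the bearing is 165°.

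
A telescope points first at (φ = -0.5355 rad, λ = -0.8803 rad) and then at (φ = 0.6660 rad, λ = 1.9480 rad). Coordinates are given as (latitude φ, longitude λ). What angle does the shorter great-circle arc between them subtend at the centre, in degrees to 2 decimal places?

163.45°

In radians: φ₁ = -0.5355, φ₂ = 0.6660, Δλ = 162.050° = 2.8283 rad.
cos c = sin φ₁ sin φ₂ + cos φ₁ cos φ₂ cos Δλ = (-0.5103)(0.6178) + (0.8600)(0.7863)(-0.9513) = -0.95858,
so c = arccos(-0.95858) = 2.85277 rad.
So the angular separation is 163.45°.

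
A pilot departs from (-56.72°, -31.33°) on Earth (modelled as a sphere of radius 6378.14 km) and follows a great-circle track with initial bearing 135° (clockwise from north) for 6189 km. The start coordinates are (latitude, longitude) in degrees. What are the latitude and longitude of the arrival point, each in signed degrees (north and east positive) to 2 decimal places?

-52.42°, 75.61°

Angular distance δ = d/R = 6189/6378.14 = 0.97035 rad; initial bearing θ = 2.3562 rad.
sin φ₂ = sin φ₁ cos δ + cos φ₁ sin δ cos θ = (-0.8360)(0.5650) + (0.5487)(0.8251)(-0.7071) = -0.7925, so φ₂ = -52.42°.
Δλ = atan2(sin θ sin δ cos φ₁, cos δ − sin φ₁ sin φ₂) = atan2(0.3201, -0.0975) = 106.940°.
λ₂ = -31.330° + 106.940° = 75.61°.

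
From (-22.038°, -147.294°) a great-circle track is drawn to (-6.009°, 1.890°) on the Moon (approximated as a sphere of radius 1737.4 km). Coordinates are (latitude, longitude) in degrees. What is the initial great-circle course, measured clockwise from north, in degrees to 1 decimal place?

129.3°

With φ₁ = -0.3846, φ₂ = -0.1049, Δλ = 2.6038 rad, the forward-azimuth formula gives
θ = atan2( sin Δλ cos φ₂ , cos φ₁ sin φ₂ − sin φ₁ cos φ₂ cos Δλ ) = atan2(0.5095, -0.4175) = 129.33°.
So the initial bearing is 129.3°.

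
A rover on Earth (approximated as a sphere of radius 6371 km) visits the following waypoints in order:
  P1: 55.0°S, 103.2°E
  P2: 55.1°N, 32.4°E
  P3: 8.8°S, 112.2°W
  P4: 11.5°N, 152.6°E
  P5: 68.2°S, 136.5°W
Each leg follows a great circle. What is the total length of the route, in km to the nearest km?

49015 km

Leg P1→P2: central angle 2.1699 rad, distance 13824.5 km.
Leg P2→P3: central angle 2.1973 rad, distance 13999.3 km.
Leg P3→P4: central angle 1.6893 rad, distance 10762.8 km.
Leg P4→P5: central angle 1.6369 rad, distance 10428.5 km.
Total: 13824.5 + 13999.3 + 10762.8 + 10428.5 ≈ 49015 km.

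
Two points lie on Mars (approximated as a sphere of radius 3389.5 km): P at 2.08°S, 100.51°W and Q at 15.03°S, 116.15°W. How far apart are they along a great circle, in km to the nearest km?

1192 km

With latitudes φ₁ = -2.080°, φ₂ = -15.030° and longitude difference Δλ = -15.640°:
cos c = sin φ₁ sin φ₂ + cos φ₁ cos φ₂ cos Δλ = (-0.0363)(-0.2593) + (0.9993)(0.9658)(0.9630) = 0.93883,
so c = arccos(0.93883) = 0.35158 rad.
Distance = R·c = 3389.5 × 0.3516 ≈ 1192 km.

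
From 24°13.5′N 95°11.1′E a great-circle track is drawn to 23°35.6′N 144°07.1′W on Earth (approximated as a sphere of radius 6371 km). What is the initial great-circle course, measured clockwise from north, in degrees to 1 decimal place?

54.7°

Δλ = 120.697° = 2.1066 rad.
y = sin Δλ · cos φ₂ = (0.8599)(0.9164) = 0.7880
x = cos φ₁ sin φ₂ − sin φ₁ cos φ₂ cos Δλ = (0.9119)(0.4002) − (0.4103)(0.9164)(-0.5105) = 0.5570
θ = atan2(y, x) = 54.75°, so the bearing is 54.7°.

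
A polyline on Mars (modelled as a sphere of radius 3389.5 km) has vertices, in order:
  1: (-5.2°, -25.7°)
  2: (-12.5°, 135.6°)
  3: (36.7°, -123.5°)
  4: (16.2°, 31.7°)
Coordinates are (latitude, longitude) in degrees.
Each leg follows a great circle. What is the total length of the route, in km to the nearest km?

Leg 1→2: central angle 2.6936 rad, distance 9130.1 km.
Leg 2→3: central angle 1.8518 rad, distance 6276.8 km.
Leg 3→4: central angle 2.1320 rad, distance 7226.4 km.
Total: 9130.1 + 6276.8 + 7226.4 ≈ 22633 km.

22633 km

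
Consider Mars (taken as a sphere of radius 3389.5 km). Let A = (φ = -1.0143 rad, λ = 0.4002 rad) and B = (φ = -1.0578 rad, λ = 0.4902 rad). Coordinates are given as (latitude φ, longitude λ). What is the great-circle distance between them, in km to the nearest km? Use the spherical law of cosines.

214 km

With latitudes φ₁ = -58.115°, φ₂ = -60.607° and longitude difference Δλ = 5.157°:
cos c = sin φ₁ sin φ₂ + cos φ₁ cos φ₂ cos Δλ = (-0.8491)(-0.8713) + (0.5282)(0.4908)(0.9960) = 0.99800,
so c = arccos(0.99800) = 0.06318 rad.
Distance = R·c = 3389.5 × 0.0632 ≈ 214 km.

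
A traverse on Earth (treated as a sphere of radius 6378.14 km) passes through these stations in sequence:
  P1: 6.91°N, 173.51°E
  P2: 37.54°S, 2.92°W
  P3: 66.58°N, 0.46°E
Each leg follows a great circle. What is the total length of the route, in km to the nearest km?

Leg P1→P2: central angle 2.6040 rad, distance 16608.7 km.
Leg P2→P3: central angle 1.8178 rad, distance 11594.2 km.
Total: 16608.7 + 11594.2 ≈ 28203 km.

28203 km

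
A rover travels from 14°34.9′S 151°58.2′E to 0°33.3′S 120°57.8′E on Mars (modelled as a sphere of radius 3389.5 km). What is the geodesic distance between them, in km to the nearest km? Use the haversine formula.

1994 km

Let φ₁ = -0.2545 rad, φ₂ = -0.0097 rad, and Δλ = -0.5412 rad.
Haversine: a = sin²(Δφ/2) + cos φ₁ cos φ₂ sin²(Δλ/2) = 0.0149 + (0.9678)(1.0000)(0.0714) = 0.08405.
Central angle c = 2·arcsin(√a) = 0.58827 rad.
Distance = R·c = 3389.5 × 0.5883 ≈ 1994 km.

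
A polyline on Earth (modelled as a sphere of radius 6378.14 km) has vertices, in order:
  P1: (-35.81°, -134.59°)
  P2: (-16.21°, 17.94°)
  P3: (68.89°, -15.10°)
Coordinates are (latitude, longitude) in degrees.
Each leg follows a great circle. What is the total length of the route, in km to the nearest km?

Leg P1→P2: central angle 2.1266 rad, distance 13563.5 km.
Leg P2→P3: central angle 1.5413 rad, distance 9830.6 km.
Total: 13563.5 + 9830.6 ≈ 23394 km.

23394 km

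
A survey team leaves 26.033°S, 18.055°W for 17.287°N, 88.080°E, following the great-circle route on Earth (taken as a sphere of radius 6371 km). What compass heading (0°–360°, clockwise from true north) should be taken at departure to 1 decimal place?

With φ₁ = -0.4544, φ₂ = 0.3017, Δλ = 1.8524 rad, the forward-azimuth formula gives
θ = atan2( sin Δλ cos φ₂ , cos φ₁ sin φ₂ − sin φ₁ cos φ₂ cos Δλ ) = atan2(0.9172, 0.1506) = 80.68°.
So the initial bearing is 80.7°.

80.7°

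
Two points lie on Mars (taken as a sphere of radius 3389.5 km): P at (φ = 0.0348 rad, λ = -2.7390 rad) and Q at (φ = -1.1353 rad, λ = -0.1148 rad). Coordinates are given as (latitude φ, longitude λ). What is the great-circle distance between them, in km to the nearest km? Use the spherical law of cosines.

6712 km

In radians: φ₁ = 0.0348, φ₂ = -1.1353, Δλ = 150.356° = 2.6242 rad.
cos c = sin φ₁ sin φ₂ + cos φ₁ cos φ₂ cos Δλ = (0.0348)(-0.9067) + (0.9994)(0.4219)(-0.8691) = -0.39797,
so c = arccos(-0.39797) = 1.98010 rad.
Distance = R·c = 3389.5 × 1.9801 ≈ 6712 km.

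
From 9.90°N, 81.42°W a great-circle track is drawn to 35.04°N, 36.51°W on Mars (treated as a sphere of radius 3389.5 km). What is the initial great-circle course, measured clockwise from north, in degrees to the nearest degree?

With φ₁ = 0.1728, φ₂ = 0.6116, Δλ = 0.7838 rad, the forward-azimuth formula gives
θ = atan2( sin Δλ cos φ₂ , cos φ₁ sin φ₂ − sin φ₁ cos φ₂ cos Δλ ) = atan2(0.5780, 0.4659) = 51.13°.
So the initial bearing is 51°.

51°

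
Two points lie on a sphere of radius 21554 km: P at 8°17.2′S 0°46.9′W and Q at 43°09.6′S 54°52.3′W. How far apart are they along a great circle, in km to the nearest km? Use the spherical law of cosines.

Let φ₁ = -0.1446 rad, φ₂ = -0.7533 rad, and Δλ = -0.9440 rad.
cos c = sin φ₁ sin φ₂ + cos φ₁ cos φ₂ cos Δλ = (-0.1441)(-0.6840) + (0.9896)(0.7294)(0.5865) = 0.52195,
so c = arccos(0.52195) = 1.02166 rad.
Distance = R·c = 21554 × 1.0217 ≈ 22021 km.

22021 km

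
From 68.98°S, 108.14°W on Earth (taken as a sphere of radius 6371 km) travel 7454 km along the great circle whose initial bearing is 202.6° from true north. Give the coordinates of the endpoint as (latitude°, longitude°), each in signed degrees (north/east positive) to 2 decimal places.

Angular distance δ = d/R = 7454/6371 = 1.16999 rad; initial bearing θ = 3.5360 rad.
sin φ₂ = sin φ₁ cos δ + cos φ₁ sin δ cos θ = (-0.9335)(0.3902) + (0.3587)(0.9207)(-0.9232) = -0.6691, so φ₂ = -42.00°.
Δλ = atan2(sin θ sin δ cos φ₁, cos δ − sin φ₁ sin φ₂) = atan2(-0.1269, -0.2344) = -151.568°.
λ₂ = -108.140° − 151.568° = -259.71° → 100.29° after wrapping to (−180°, 180°].

-42.00°, 100.29°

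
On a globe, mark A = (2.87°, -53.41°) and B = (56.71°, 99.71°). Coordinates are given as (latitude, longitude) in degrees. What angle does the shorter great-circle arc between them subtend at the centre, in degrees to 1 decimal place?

In radians: φ₁ = 0.0501, φ₂ = 0.9898, Δλ = 153.120° = 2.6724 rad.
Haversine: a = sin²(Δφ/2) + cos φ₁ cos φ₂ sin²(Δλ/2) = 0.2050 + (0.9987)(0.5489)(0.9460) = 0.72355.
Central angle c = 2·arcsin(√a) = 2.03432 rad.
So the angular separation is 116.6°.

116.6°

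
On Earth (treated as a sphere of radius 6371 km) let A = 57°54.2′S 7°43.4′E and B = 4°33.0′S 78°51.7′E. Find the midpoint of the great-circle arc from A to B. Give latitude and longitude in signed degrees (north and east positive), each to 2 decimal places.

Central angle δ = 1.3300 rad. Interpolating on the sphere with fraction f = 0.5:
P = [sin((1−f)δ)·A + sin(fδ)·B] / sin δ = 0.6354·A + 0.6354·B in Cartesian coordinates,
giving P = (0.4569, 0.6668, -0.5887), i.e. latitude -36.06°, longitude 55.58°.

-36.06°, 55.58°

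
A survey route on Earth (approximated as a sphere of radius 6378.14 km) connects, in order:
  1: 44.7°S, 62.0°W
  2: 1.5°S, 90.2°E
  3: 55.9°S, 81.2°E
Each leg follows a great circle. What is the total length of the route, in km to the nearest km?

20314 km

Leg 1→2: central angle 2.2270 rad, distance 14204.3 km.
Leg 2→3: central angle 0.9579 rad, distance 6109.7 km.
Total: 14204.3 + 6109.7 ≈ 20314 km.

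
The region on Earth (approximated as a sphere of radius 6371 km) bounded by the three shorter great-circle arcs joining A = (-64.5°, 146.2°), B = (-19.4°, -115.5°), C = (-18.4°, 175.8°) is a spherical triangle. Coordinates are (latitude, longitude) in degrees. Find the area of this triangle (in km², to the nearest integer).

Side lengths (central angles): a = 1.1264, b = 0.8762, c = 1.3272 rad; semiperimeter s = 1.6649.
By l'Huilier's theorem, tan(E/4) = √[tan(s/2) tan((s−a)/2) tan((s−b)/2) tan((s−c)/2)], giving spherical excess E = 0.5825 rad.
Area = E·R² = 0.5825 × (6371)² ≈ 23642667 km².

23642667 km²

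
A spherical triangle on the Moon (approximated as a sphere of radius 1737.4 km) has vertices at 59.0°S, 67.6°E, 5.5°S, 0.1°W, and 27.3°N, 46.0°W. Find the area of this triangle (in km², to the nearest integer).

1338573 km²

Side lengths (central angles): a = 0.9623, b = 2.1851, c = 1.2904 rad; semiperimeter s = 2.2189.
By l'Huilier's theorem, tan(E/4) = √[tan(s/2) tan((s−a)/2) tan((s−b)/2) tan((s−c)/2)], giving spherical excess E = 0.4434 rad.
Area = E·R² = 0.4434 × (1737.4)² ≈ 1338573 km².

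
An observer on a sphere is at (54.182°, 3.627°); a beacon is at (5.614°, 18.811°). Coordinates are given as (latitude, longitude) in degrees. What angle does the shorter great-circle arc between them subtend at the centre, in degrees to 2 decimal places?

50.10°

In radians: φ₁ = 0.9457, φ₂ = 0.0980, Δλ = 15.184° = 0.2650 rad.
Haversine: a = sin²(Δφ/2) + cos φ₁ cos φ₂ sin²(Δλ/2) = 0.1691 + (0.5852)(0.9952)(0.0175) = 0.17930.
Central angle c = 2·arcsin(√a) = 0.87448 rad.
So the angular separation is 50.10°.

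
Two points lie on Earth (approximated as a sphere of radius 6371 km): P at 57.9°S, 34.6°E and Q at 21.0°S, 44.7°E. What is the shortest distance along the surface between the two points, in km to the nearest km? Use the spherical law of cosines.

4184 km

Let φ₁ = -1.0105 rad, φ₂ = -0.3665 rad, and Δλ = 0.1763 rad.
cos c = sin φ₁ sin φ₂ + cos φ₁ cos φ₂ cos Δλ = (-0.8471)(-0.3584) + (0.5314)(0.9336)(0.9845) = 0.79200,
so c = arccos(0.79200) = 0.65672 rad.
Distance = R·c = 6371 × 0.6567 ≈ 4184 km.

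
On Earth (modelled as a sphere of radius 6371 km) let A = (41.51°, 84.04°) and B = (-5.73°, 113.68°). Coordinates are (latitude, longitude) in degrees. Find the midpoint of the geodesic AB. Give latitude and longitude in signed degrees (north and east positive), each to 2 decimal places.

Central angle δ = 0.9503 rad. Interpolating on the sphere with fraction f = 0.5:
P = [sin((1−f)δ)·A + sin(fδ)·B] / sin δ = 0.5623·A + 0.5623·B in Cartesian coordinates,
giving P = (-0.1810, 0.9312, 0.3165), i.e. latitude 18.45°, longitude 101.00°.

18.45°, 101.00°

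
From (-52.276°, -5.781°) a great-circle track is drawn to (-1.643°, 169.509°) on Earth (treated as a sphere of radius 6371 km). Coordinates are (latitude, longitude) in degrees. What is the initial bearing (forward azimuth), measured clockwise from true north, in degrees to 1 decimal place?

174.2°

Δλ = 175.290° = 3.0594 rad.
y = sin Δλ · cos φ₂ = (0.0821)(0.9996) = 0.0821
x = cos φ₁ sin φ₂ − sin φ₁ cos φ₂ cos Δλ = (0.6119)(-0.0287) − (-0.7910)(0.9996)(-0.9966) = -0.8055
θ = atan2(y, x) = 174.18°, so the bearing is 174.2°.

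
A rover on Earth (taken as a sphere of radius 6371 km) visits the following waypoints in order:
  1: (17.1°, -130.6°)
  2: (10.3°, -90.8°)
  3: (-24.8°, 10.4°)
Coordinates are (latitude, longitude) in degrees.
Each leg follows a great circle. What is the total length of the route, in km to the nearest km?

15965 km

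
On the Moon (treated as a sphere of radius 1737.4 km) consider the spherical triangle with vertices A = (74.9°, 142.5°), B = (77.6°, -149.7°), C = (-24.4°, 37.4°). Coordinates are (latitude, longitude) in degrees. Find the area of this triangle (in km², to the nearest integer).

Side lengths (central angles): a = 2.2112, b = 2.0495, c = 0.2688 rad; semiperimeter s = 2.2648.
By l'Huilier's theorem, tan(E/4) = √[tan(s/2) tan((s−a)/2) tan((s−b)/2) tan((s−c)/2)], giving spherical excess E = 0.3901 rad.
Area = E·R² = 0.3901 × (1737.4)² ≈ 1177511 km².

1177511 km²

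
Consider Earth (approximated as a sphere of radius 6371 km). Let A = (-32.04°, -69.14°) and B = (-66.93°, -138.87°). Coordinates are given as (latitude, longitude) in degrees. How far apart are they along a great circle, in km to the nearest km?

In radians: φ₁ = -0.5592, φ₂ = -1.1681, Δλ = -69.730° = -1.2170 rad.
cos c = sin φ₁ sin φ₂ + cos φ₁ cos φ₂ cos Δλ = (-0.5305)(-0.9200) + (0.8477)(0.3919)(0.3464) = 0.60316,
so c = arccos(0.60316) = 0.92334 rad.
Distance = R·c = 6371 × 0.9233 ≈ 5883 km.

5883 km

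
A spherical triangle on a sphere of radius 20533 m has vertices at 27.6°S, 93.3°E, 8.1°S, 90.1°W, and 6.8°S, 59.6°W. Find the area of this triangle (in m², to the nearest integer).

Side lengths (central angles): a = 0.5282, b = 2.3869, c = 2.5159 rad; semiperimeter s = 2.7155.
By l'Huilier's theorem, tan(E/4) = √[tan(s/2) tan((s−a)/2) tan((s−b)/2) tan((s−c)/2)], giving spherical excess E = 1.4710 rad.
Area = E·R² = 1.4710 × (20533)² ≈ 620198988 m².

620198988 m²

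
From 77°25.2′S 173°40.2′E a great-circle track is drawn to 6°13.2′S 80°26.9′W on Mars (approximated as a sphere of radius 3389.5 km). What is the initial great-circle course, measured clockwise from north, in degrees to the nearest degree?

107°

Δλ = 105.882° = 1.8480 rad.
y = sin Δλ · cos φ₂ = (0.9618)(0.9941) = 0.9562
x = cos φ₁ sin φ₂ − sin φ₁ cos φ₂ cos Δλ = (0.2178)(-0.1083) − (-0.9760)(0.9941)(-0.2737) = -0.2891
θ = atan2(y, x) = 106.82°, so the bearing is 107°.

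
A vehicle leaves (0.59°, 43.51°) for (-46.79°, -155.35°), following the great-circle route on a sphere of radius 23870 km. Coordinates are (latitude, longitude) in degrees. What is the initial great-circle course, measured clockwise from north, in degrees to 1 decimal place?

163.0°

With φ₁ = 0.0103, φ₂ = -0.8166, Δλ = 2.8124 rad, the forward-azimuth formula gives
θ = atan2( sin Δλ cos φ₂ , cos φ₁ sin φ₂ − sin φ₁ cos φ₂ cos Δλ ) = atan2(0.2213, -0.7221) = 162.96°.
So the initial bearing is 163.0°.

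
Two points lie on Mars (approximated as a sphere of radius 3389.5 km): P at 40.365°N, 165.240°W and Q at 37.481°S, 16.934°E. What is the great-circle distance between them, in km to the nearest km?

10451 km

In radians: φ₁ = 0.7045, φ₂ = -0.6542, Δλ = -177.826° = -3.1036 rad.
cos c = sin φ₁ sin φ₂ + cos φ₁ cos φ₂ cos Δλ = (0.6477)(-0.6085) + (0.7619)(0.7936)(-0.9993) = -0.99830,
so c = arccos(-0.99830) = 3.08324 rad.
Distance = R·c = 3389.5 × 3.0832 ≈ 10451 km.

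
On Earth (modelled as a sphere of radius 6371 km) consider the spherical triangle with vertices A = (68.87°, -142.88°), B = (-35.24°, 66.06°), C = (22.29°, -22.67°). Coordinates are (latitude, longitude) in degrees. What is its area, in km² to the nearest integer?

102572715 km²

Side lengths (central angles): a = 1.7743, b = 1.3837, c = 2.4912 rad; semiperimeter s = 2.8246.
By l'Huilier's theorem, tan(E/4) = √[tan(s/2) tan((s−a)/2) tan((s−b)/2) tan((s−c)/2)], giving spherical excess E = 2.5271 rad.
Area = E·R² = 2.5271 × (6371)² ≈ 102572715 km².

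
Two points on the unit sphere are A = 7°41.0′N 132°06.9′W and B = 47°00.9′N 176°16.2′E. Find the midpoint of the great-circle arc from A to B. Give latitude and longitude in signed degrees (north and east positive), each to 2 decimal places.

Central angle δ = 1.0270 rad. Interpolating on the sphere with fraction f = 0.5:
P = [sin((1−f)δ)·A + sin(fδ)·B] / sin δ = 0.5740·A + 0.5740·B in Cartesian coordinates,
giving P = (-0.7721, -0.3965, 0.4967), i.e. latitude 29.78°, longitude -152.81°.

29.78°, -152.81°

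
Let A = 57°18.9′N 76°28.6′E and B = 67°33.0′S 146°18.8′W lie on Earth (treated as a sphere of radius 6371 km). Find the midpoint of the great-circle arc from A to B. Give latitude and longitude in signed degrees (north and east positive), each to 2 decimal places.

Central angle δ = 2.7630 rad. Interpolating on the sphere with fraction f = 0.5:
P = [sin((1−f)δ)·A + sin(fδ)·B] / sin δ = 2.6575·A + 2.6575·B in Cartesian coordinates,
giving P = (-0.5088, 0.8324, -0.2194), i.e. latitude -12.67°, longitude 121.44°.

-12.67°, 121.44°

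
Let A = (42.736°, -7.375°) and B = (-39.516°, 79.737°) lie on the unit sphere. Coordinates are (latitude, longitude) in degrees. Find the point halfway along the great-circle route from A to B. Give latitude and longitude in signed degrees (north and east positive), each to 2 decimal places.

2.22°, 37.52°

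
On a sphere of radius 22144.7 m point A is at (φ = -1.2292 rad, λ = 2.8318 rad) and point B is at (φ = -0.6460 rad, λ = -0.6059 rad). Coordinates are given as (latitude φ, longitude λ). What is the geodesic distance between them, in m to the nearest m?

Let φ₁ = -1.2292 rad, φ₂ = -0.6460 rad, and Δλ = 2.8455 rad.
Haversine: a = sin²(Δφ/2) + cos φ₁ cos φ₂ sin²(Δλ/2) = 0.0826 + (0.3350)(0.7985)(0.9782) = 0.34432.
Central angle c = 2·arcsin(√a) = 1.25417 rad.
Distance = R·c = 22144.7 × 1.2542 ≈ 27773 m.

27773 m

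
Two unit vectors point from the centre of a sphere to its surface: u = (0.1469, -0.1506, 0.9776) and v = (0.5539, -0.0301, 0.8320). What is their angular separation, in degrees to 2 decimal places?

25.93°

u·v = 0.8993; |u| = 1.0000, |v| = 1.0000.
cos θ = (u·v)/(|u||v|) = 0.8993, so θ = 25.93°.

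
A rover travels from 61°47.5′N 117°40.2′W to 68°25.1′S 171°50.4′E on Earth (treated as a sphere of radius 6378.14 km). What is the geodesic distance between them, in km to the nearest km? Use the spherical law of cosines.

In radians: φ₁ = 1.0785, φ₂ = -1.1941, Δλ = -70.490° = -1.2303 rad.
cos c = sin φ₁ sin φ₂ + cos φ₁ cos φ₂ cos Δλ = (0.8812)(-0.9299) + (0.4727)(0.3678)(0.3340) = -0.76139,
so c = arccos(-0.76139) = 2.43625 rad.
Distance = R·c = 6378.14 × 2.4362 ≈ 15539 km.

15539 km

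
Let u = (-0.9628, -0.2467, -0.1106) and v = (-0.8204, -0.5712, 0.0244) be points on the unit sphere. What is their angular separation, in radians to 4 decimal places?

u·v = 0.9281; |u| = 1.0000, |v| = 1.0000.
cos θ = (u·v)/(|u||v|) = 0.9281, so θ = 0.3815 rad.

0.3815 rad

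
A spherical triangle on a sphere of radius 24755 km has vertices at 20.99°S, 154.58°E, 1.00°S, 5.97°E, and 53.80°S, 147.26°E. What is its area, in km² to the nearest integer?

500200590 km²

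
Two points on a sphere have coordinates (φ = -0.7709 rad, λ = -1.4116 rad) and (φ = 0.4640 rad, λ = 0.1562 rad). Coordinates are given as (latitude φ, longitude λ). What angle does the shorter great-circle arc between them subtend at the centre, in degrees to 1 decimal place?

In radians: φ₁ = -0.7709, φ₂ = 0.4640, Δλ = 89.828° = 1.5678 rad.
cos c = sin φ₁ sin φ₂ + cos φ₁ cos φ₂ cos Δλ = (-0.6968)(0.4475) + (0.7173)(0.8943)(0.0030) = -0.30991,
so c = arccos(-0.30991) = 1.88589 rad.
So the angular separation is 108.1°.

108.1°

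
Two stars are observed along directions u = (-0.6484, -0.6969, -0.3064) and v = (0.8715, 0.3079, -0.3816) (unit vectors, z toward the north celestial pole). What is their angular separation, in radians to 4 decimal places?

2.2953 rad

u·v = -0.6627; |u| = 1.0000, |v| = 1.0000.
cos θ = (u·v)/(|u||v|) = -0.6628, so θ = 2.2953 rad.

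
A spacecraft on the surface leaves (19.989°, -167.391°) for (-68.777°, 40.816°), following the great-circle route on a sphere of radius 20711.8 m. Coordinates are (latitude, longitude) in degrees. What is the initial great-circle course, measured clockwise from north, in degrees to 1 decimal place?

192.6°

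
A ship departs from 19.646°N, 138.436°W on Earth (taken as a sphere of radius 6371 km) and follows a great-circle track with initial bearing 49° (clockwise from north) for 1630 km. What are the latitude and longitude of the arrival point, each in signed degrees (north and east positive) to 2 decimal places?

28.79°, -125.85°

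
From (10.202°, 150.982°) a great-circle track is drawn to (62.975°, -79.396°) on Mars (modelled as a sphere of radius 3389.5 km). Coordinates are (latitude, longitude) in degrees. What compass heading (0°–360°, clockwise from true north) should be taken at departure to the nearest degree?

21°

Δλ = 129.622° = 2.2623 rad.
y = sin Δλ · cos φ₂ = (0.7703)(0.4544) = 0.3500
x = cos φ₁ sin φ₂ − sin φ₁ cos φ₂ cos Δλ = (0.9842)(0.8908) − (0.1771)(0.4544)(-0.6377) = 0.9280
θ = atan2(y, x) = 20.66°, so the bearing is 21°.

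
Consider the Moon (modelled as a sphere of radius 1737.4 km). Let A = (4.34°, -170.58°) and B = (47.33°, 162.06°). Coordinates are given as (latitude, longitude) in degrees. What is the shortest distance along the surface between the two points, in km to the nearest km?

With latitudes φ₁ = 4.340°, φ₂ = 47.330° and longitude difference Δλ = -27.360°:
cos c = sin φ₁ sin φ₂ + cos φ₁ cos φ₂ cos Δλ = (0.0757)(0.7353) + (0.9971)(0.6778)(0.8881) = 0.65587,
so c = arccos(0.65587) = 0.85546 rad.
Distance = R·c = 1737.4 × 0.8555 ≈ 1486 km.

1486 km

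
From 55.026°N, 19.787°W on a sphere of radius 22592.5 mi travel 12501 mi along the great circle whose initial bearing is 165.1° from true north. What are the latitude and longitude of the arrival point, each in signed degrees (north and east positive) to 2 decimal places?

Angular distance δ = d/R = 12501/22592.5 = 0.55333 rad; initial bearing θ = 2.8815 rad.
sin φ₂ = sin φ₁ cos δ + cos φ₁ sin δ cos θ = (0.8194)(0.8508) + (0.5732)(0.5255)(-0.9664) = 0.4060, so φ₂ = 23.96°.
Δλ = atan2(sin θ sin δ cos φ₁, cos δ − sin φ₁ sin φ₂) = atan2(0.0775, 0.5181) = 8.503°.
λ₂ = -19.787° + 8.503° = -11.28°.

23.96°, -11.28°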